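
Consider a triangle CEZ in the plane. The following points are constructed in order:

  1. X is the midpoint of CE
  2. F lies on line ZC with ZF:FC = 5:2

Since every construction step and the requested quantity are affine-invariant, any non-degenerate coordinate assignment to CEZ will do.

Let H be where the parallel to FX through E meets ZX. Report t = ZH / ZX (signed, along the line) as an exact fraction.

Work in coordinates with C = (0, 0), E = (1, 0), Z = (0, 1).
1. X is the midpoint of CE ⇒ X = (1/2, 0)
2. F lies on line ZC with ZF:FC = 5:2 ⇒ F = (0, 2/7)
through E parallel to FX: direction (1/2, -2/7); meets ZX at H = (3/10, 2/5)
H = Z + t·(X−Z) with t = 3/5

t = 3/5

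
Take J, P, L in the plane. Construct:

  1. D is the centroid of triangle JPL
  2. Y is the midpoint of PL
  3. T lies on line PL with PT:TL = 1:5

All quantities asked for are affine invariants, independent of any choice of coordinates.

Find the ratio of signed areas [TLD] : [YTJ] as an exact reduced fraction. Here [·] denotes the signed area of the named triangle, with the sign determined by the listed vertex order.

[TLD]:[YTJ] = -5/6

Choose coordinates J = (0, 0), P = (1, 0), L = (0, 1).
1. D is the centroid of triangle JPL ⇒ D = (1/3, 1/3)
2. Y is the midpoint of PL ⇒ Y = (1/2, 1/2)
3. T lies on line PL with PT:TL = 1:5 ⇒ T = (5/6, 1/6)
2·[TLD] = 5/18, 2·[YTJ] = -1/3
[TLD]:[YTJ] = 5/18:-1/3 = -5/6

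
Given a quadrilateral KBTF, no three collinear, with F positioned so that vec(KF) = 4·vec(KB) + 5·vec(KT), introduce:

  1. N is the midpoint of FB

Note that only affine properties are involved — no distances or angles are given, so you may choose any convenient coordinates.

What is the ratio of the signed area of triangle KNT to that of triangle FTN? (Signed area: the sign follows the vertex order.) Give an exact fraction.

Assign K = (0, 0), B = (1, 0), T = (0, 1), F = (4, 5) — the answer is frame-independent, so this choice is without loss of generality.
1. N is the midpoint of FB ⇒ N = (5/2, 5/2)
2·[KNT] = 5/2, 2·[FTN] = 4
[KNT]:[FTN] = 5/2:4 = 5/8

[KNT]:[FTN] = 5/8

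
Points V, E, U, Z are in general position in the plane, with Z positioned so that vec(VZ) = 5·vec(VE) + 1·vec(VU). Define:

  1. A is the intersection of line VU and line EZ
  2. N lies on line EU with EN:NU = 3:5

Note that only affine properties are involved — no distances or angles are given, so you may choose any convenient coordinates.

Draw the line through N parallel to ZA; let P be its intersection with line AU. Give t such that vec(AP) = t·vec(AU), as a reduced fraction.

t = 3/8

Set V = (0, 0), E = (1, 0), U = (0, 1), Z = (5, 1); any affine frame gives the same invariant.
1. A is the intersection of line VU and line EZ ⇒ A = (0, -1/4)
2. N lies on line EU with EN:NU = 3:5 ⇒ N = (5/8, 3/8)
through N parallel to ZA: direction (-5, -5/4); meets AU at P = (0, 7/32)
P = A + t·(U−A) with t = 3/8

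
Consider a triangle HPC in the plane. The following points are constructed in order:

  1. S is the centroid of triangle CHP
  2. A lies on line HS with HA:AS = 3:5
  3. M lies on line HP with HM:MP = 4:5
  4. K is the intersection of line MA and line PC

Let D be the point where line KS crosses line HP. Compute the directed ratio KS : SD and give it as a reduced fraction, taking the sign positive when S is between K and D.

Assign H = (0, 0), P = (1, 0), C = (0, 1) — the answer is frame-independent, so this choice is without loss of generality.
1. S is the centroid of triangle CHP ⇒ S = (1/3, 1/3)
2. A lies on line HS with HA:AS = 3:5 ⇒ A = (1/8, 1/8)
3. M lies on line HP with HM:MP = 4:5 ⇒ M = (4/9, 0)
4. K is the intersection of line MA and line PC ⇒ K = (19/14, -5/14)
line KS meets HP at D = (24/29, 0)
S = K + t·(D−K) with t = 29/15, so KS:SD = 29/15:-14/15

KS:SD = -29/14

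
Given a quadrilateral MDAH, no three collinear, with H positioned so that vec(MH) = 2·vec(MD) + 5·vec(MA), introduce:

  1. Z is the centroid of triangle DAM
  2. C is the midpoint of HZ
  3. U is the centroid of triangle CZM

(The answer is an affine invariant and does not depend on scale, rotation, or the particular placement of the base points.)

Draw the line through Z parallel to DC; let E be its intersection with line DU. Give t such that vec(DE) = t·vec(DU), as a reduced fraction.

t = 11/9

Work in coordinates with M = (0, 0), D = (1, 0), A = (0, 1), H = (2, 5).
1. Z is the centroid of triangle DAM ⇒ Z = (1/3, 1/3)
2. C is the midpoint of HZ ⇒ C = (7/6, 8/3)
3. U is the centroid of triangle CZM ⇒ U = (1/2, 1)
through Z parallel to DC: direction (1/6, 8/3); meets DU at E = (7/18, 11/9)
E = D + t·(U−D) with t = 11/9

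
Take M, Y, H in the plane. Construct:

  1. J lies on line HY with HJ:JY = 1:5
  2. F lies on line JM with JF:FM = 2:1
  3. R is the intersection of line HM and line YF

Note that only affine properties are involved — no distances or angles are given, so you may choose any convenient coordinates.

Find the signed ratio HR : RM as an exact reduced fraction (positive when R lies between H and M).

HR:RM = 12/5

Assign M = (0, 0), Y = (1, 0), H = (0, 1) — the answer is frame-independent, so this choice is without loss of generality.
1. J lies on line HY with HJ:JY = 1:5 ⇒ J = (1/6, 5/6)
2. F lies on line JM with JF:FM = 2:1 ⇒ F = (1/18, 5/18)
3. R is the intersection of line HM and line YF ⇒ R = (0, 5/17)
R = H + t·(M−H) with t = 12/17, so HR:RM = t:(1−t) = 12/17:5/17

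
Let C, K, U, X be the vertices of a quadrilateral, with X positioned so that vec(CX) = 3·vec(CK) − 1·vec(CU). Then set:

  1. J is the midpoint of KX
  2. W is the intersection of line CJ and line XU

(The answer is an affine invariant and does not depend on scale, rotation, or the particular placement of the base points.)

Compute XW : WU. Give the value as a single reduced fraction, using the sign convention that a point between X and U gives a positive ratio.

Set C = (0, 0), K = (1, 0), U = (0, 1), X = (3, -1); any affine frame gives the same invariant.
1. J is the midpoint of KX ⇒ J = (2, -1/2)
2. W is the intersection of line CJ and line XU ⇒ W = (12/5, -3/5)
W = X + t·(U−X) with t = 1/5, so XW:WU = t:(1−t) = 1/5:4/5

XW:WU = 1/4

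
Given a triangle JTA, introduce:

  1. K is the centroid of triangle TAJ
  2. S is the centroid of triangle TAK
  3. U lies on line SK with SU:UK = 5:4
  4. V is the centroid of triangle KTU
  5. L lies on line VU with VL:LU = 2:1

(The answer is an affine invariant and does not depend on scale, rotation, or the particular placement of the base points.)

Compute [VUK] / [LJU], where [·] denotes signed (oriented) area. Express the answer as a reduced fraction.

[VUK]:[LJU] = -12/31

Set J = (0, 0), T = (1, 0), A = (0, 1); any affine frame gives the same invariant.
1. K is the centroid of triangle TAJ ⇒ K = (1/3, 1/3)
2. S is the centroid of triangle TAK ⇒ S = (4/9, 4/9)
3. U lies on line SK with SU:UK = 5:4 ⇒ U = (31/81, 31/81)
4. V is the centroid of triangle KTU ⇒ V = (139/243, 58/243)
5. L lies on line VU with VL:LU = 2:1 ⇒ L = (325/729, 244/729)
2·[VUK] = 4/243, 2·[LJU] = -31/729
[VUK]:[LJU] = 4/243:-31/729 = -12/31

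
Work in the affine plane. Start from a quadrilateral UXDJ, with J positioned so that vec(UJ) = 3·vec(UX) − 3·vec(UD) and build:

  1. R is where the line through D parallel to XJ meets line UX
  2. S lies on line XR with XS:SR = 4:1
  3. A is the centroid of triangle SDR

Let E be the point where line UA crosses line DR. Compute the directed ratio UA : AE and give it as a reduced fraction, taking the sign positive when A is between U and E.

UA:AE = -31

Choose coordinates U = (0, 0), X = (1, 0), D = (0, 1), J = (3, -3).
1. R is where the line through D parallel to XJ meets line UX ⇒ R = (2/3, 0)
2. S lies on line XR with XS:SR = 4:1 ⇒ S = (11/15, 0)
3. A is the centroid of triangle SDR ⇒ A = (7/15, 1/3)
line UA meets DR at E = (14/31, 10/31)
A = U + t·(E−U) with t = 31/30, so UA:AE = 31/30:-1/30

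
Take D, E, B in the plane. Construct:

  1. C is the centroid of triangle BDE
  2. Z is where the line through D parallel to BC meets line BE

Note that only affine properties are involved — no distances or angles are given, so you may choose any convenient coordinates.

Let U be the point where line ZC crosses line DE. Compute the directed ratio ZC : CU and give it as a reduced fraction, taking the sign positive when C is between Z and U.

ZC:CU = 5

Set D = (0, 0), E = (1, 0), B = (0, 1); any affine frame gives the same invariant.
1. C is the centroid of triangle BDE ⇒ C = (1/3, 1/3)
2. Z is where the line through D parallel to BC meets line BE ⇒ Z = (-1, 2)
line ZC meets DE at U = (3/5, 0)
C = Z + t·(U−Z) with t = 5/6, so ZC:CU = 5/6:1/6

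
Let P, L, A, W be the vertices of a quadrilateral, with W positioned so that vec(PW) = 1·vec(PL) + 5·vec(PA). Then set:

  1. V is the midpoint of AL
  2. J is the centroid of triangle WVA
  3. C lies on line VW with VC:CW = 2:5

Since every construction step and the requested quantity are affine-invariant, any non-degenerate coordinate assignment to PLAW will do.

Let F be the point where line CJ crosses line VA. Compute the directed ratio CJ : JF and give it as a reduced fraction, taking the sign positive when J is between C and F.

Work in coordinates with P = (0, 0), L = (1, 0), A = (0, 1), W = (1, 5).
1. V is the midpoint of AL ⇒ V = (1/2, 1/2)
2. J is the centroid of triangle WVA ⇒ J = (1/2, 13/6)
3. C lies on line VW with VC:CW = 2:5 ⇒ C = (9/14, 25/14)
line CJ meets VA at F = (3/2, -1/2)
J = C + t·(F−C) with t = -1/6, so CJ:JF = -1/6:7/6

CJ:JF = -1/7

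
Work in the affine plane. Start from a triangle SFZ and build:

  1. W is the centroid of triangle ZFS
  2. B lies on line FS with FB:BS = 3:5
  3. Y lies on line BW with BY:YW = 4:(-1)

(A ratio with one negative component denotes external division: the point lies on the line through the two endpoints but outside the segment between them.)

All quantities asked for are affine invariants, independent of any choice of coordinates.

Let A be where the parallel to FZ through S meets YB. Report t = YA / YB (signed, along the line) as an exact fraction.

Choose coordinates S = (0, 0), F = (1, 0), Z = (0, 1).
1. W is the centroid of triangle ZFS ⇒ W = (1/3, 1/3)
2. B lies on line FS with FB:BS = 3:5 ⇒ B = (5/8, 0)
3. Y lies on line BW with BY:YW = 4:(-1) ⇒ Y = (17/72, 4/9)
through S parallel to FZ: direction (-1, 1); meets YB at A = (5, -5)
A = Y + t·(B−Y) with t = 49/4

t = 49/4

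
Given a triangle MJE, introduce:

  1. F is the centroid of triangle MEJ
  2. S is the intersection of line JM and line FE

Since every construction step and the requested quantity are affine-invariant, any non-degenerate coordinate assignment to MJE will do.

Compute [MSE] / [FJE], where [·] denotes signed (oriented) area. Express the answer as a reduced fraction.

Set M = (0, 0), J = (1, 0), E = (0, 1); any affine frame gives the same invariant.
1. F is the centroid of triangle MEJ ⇒ F = (1/3, 1/3)
2. S is the intersection of line JM and line FE ⇒ S = (1/2, 0)
2·[MSE] = 1/2, 2·[FJE] = 1/3
[MSE]:[FJE] = 1/2:1/3 = 3/2

[MSE]:[FJE] = 3/2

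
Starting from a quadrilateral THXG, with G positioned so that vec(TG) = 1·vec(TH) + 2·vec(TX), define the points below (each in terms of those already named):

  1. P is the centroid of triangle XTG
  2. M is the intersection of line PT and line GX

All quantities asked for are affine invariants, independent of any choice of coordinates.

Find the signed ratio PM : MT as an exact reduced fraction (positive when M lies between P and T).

Work in coordinates with T = (0, 0), H = (1, 0), X = (0, 1), G = (1, 2).
1. P is the centroid of triangle XTG ⇒ P = (1/3, 1)
2. M is the intersection of line PT and line GX ⇒ M = (1/2, 3/2)
M = P + t·(T−P) with t = -1/2, so PM:MT = t:(1−t) = -1/2:3/2

PM:MT = -1/3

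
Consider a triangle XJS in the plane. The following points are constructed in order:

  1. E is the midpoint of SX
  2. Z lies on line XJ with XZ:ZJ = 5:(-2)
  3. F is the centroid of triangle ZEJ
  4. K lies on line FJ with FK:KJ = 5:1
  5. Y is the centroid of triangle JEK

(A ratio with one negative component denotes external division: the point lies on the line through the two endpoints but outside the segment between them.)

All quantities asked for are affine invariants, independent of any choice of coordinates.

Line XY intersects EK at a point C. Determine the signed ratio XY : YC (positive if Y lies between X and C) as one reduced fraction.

Set X = (0, 0), J = (1, 0), S = (0, 1); any affine frame gives the same invariant.
1. E is the midpoint of SX ⇒ E = (0, 1/2)
2. Z lies on line XJ with XZ:ZJ = 5:(-2) ⇒ Z = (5/3, 0)
3. F is the centroid of triangle ZEJ ⇒ F = (8/9, 1/6)
4. K lies on line FJ with FK:KJ = 5:1 ⇒ K = (53/54, 1/36)
5. Y is the centroid of triangle JEK ⇒ Y = (107/162, 19/108)
line XY meets EK at C = (5671/8478, 1007/5652)
Y = X + t·(C−X) with t = 157/159, so XY:YC = 157/159:2/159

XY:YC = 157/2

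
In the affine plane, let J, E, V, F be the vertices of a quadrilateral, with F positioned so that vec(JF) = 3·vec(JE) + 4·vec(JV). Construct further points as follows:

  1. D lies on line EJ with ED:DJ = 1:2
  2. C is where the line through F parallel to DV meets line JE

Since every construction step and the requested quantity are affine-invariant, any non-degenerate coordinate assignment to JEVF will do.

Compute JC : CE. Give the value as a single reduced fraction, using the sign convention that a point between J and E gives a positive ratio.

Assign J = (0, 0), E = (1, 0), V = (0, 1), F = (3, 4) — the answer is frame-independent, so this choice is without loss of generality.
1. D lies on line EJ with ED:DJ = 1:2 ⇒ D = (2/3, 0)
2. C is where the line through F parallel to DV meets line JE ⇒ C = (17/3, 0)
C = J + t·(E−J) with t = 17/3, so JC:CE = t:(1−t) = 17/3:-14/3

JC:CE = -17/14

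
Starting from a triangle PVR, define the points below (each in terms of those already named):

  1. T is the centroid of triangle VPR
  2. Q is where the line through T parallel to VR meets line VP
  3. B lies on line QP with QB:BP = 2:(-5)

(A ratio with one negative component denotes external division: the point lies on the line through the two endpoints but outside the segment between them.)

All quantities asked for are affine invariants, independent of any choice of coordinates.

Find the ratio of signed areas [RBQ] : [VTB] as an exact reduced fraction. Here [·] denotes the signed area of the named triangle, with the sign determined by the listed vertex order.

Choose coordinates P = (0, 0), V = (1, 0), R = (0, 1).
1. T is the centroid of triangle VPR ⇒ T = (1/3, 1/3)
2. Q is where the line through T parallel to VR meets line VP ⇒ Q = (2/3, 0)
3. B lies on line QP with QB:BP = 2:(-5) ⇒ B = (10/9, 0)
2·[RBQ] = -4/9, 2·[VTB] = -1/27
[RBQ]:[VTB] = -4/9:-1/27 = 12

[RBQ]:[VTB] = 12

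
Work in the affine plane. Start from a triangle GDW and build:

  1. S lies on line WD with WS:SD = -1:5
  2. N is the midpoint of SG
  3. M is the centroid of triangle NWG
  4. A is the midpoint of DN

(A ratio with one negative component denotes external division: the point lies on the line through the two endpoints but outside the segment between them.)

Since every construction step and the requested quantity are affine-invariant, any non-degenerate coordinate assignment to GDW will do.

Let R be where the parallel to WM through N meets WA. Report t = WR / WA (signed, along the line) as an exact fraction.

t = -2/11

Choose coordinates G = (0, 0), D = (1, 0), W = (0, 1).
1. S lies on line WD with WS:SD = -1:5 ⇒ S = (-1/4, 5/4)
2. N is the midpoint of SG ⇒ N = (-1/8, 5/8)
3. M is the centroid of triangle NWG ⇒ M = (-1/24, 13/24)
4. A is the midpoint of DN ⇒ A = (7/16, 5/16)
through N parallel to WM: direction (-1/24, -11/24); meets WA at R = (-7/88, 9/8)
R = W + t·(A−W) with t = -2/11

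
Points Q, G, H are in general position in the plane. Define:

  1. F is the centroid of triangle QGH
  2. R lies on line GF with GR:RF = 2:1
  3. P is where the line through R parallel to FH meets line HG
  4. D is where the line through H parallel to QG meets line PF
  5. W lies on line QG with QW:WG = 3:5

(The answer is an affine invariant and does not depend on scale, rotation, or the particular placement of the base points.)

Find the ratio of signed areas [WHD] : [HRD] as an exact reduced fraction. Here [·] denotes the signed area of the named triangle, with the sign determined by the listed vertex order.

Set Q = (0, 0), G = (1, 0), H = (0, 1); any affine frame gives the same invariant.
1. F is the centroid of triangle QGH ⇒ F = (1/3, 1/3)
2. R lies on line GF with GR:RF = 2:1 ⇒ R = (5/9, 2/9)
3. P is where the line through R parallel to FH meets line HG ⇒ P = (1/3, 2/3)
4. D is where the line through H parallel to QG meets line PF ⇒ D = (1/3, 1)
5. W lies on line QG with QW:WG = 3:5 ⇒ W = (3/8, 0)
2·[WHD] = -1/3, 2·[HRD] = 7/27
[WHD]:[HRD] = -1/3:7/27 = -9/7

[WHD]:[HRD] = -9/7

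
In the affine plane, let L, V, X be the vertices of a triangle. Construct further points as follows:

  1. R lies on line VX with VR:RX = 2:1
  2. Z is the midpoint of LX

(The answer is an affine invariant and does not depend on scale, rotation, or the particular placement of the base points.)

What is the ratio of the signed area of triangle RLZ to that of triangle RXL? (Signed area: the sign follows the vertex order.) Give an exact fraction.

[RLZ]:[RXL] = -1/2

Assign L = (0, 0), V = (1, 0), X = (0, 1) — the answer is frame-independent, so this choice is without loss of generality.
1. R lies on line VX with VR:RX = 2:1 ⇒ R = (1/3, 2/3)
2. Z is the midpoint of LX ⇒ Z = (0, 1/2)
2·[RLZ] = -1/6, 2·[RXL] = 1/3
[RLZ]:[RXL] = -1/6:1/3 = -1/2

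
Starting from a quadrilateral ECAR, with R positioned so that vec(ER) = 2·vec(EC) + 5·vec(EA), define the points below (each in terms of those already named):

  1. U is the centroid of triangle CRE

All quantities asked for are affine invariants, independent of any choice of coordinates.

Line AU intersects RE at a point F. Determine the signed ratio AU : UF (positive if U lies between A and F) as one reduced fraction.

AU:UF = -11/5

Assign E = (0, 0), C = (1, 0), A = (0, 1), R = (2, 5) — the answer is frame-independent, so this choice is without loss of generality.
1. U is the centroid of triangle CRE ⇒ U = (1, 5/3)
line AU meets RE at F = (6/11, 15/11)
U = A + t·(F−A) with t = 11/6, so AU:UF = 11/6:-5/6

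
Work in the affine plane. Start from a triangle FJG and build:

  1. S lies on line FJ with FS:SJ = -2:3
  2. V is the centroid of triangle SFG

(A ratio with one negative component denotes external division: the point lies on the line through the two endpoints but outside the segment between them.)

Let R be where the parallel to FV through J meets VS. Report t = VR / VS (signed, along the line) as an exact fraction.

t = -1/2

Set F = (0, 0), J = (1, 0), G = (0, 1); any affine frame gives the same invariant.
1. S lies on line FJ with FS:SJ = -2:3 ⇒ S = (-2, 0)
2. V is the centroid of triangle SFG ⇒ V = (-2/3, 1/3)
through J parallel to FV: direction (-2/3, 1/3); meets VS at R = (0, 1/2)
R = V + t·(S−V) with t = -1/2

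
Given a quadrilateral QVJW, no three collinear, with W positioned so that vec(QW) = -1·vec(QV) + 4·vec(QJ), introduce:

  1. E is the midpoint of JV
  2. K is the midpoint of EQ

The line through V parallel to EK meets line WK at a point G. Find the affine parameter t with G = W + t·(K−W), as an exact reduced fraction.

Assign Q = (0, 0), V = (1, 0), J = (0, 1), W = (-1, 4) — the answer is frame-independent, so this choice is without loss of generality.
1. E is the midpoint of JV ⇒ E = (1/2, 1/2)
2. K is the midpoint of EQ ⇒ K = (1/4, 1/4)
through V parallel to EK: direction (-1/4, -1/4); meets WK at G = (1/2, -1/2)
G = W + t·(K−W) with t = 6/5

t = 6/5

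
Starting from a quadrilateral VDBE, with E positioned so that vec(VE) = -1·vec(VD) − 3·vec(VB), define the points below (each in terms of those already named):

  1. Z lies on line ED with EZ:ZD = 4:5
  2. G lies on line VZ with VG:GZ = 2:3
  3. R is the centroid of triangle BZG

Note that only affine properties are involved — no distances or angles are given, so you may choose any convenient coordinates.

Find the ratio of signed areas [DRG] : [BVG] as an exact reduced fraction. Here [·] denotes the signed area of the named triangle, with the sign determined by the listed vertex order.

[DRG]:[BVG] = -16/3

Work in coordinates with V = (0, 0), D = (1, 0), B = (0, 1), E = (-1, -3).
1. Z lies on line ED with EZ:ZD = 4:5 ⇒ Z = (-1/9, -5/3)
2. G lies on line VZ with VG:GZ = 2:3 ⇒ G = (-2/45, -2/3)
3. R is the centroid of triangle BZG ⇒ R = (-7/135, -4/9)
2·[DRG] = 32/135, 2·[BVG] = -2/45
[DRG]:[BVG] = 32/135:-2/45 = -16/3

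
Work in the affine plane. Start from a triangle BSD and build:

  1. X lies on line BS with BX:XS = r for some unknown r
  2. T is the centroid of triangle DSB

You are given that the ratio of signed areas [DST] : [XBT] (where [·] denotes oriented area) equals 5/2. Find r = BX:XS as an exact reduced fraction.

Set B = (0, 0), S = (1, 0), D = (0, 1); any affine frame gives the same invariant.
1. With BX:XS = r, write λ = r/(r+1) so X = B + λ·(S−B); X is affine-linear in λ
2. T is the centroid of triangle DSB ⇒ T = (1/3, 1/3)
Every point depending on X is an affine combination of X and λ-independent points, so each such coordinate is linear in λ; the λ² term in each signed area is a multiple of (S−B)×(S−B) = 0, so 2·[DST] and 2·[XBT] are each linear in λ. Evaluating at λ=0 and λ=1:
  2·[DST] = -1/3,   2·[XBT] = -1/3·λ
So [DST]:[XBT] = (-1/3) / (-1/3·λ). Setting this equal to 5/2:
  -1/3 = 5/2·(-1/3·λ)  ⇒  λ = 2/5
Then r = λ/(1−λ) = (2/5)/(3/5) = 2/3. Check: with r = 2/3, X = (2/5, 0) and [DST]:[XBT] = 5/2 as required.

r = 2/3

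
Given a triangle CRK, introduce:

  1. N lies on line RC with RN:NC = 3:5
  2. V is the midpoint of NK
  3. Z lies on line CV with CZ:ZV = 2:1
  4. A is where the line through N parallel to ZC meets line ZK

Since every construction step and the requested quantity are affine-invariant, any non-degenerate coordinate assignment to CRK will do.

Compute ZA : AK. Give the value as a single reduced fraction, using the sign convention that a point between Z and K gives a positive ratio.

Assign C = (0, 0), R = (1, 0), K = (0, 1) — the answer is frame-independent, so this choice is without loss of generality.
1. N lies on line RC with RN:NC = 3:5 ⇒ N = (5/8, 0)
2. V is the midpoint of NK ⇒ V = (5/16, 1/2)
3. Z lies on line CV with CZ:ZV = 2:1 ⇒ Z = (5/24, 1/3)
4. A is where the line through N parallel to ZC meets line ZK ⇒ A = (5/12, -1/3)
A = Z + t·(K−Z) with t = -1, so ZA:AK = t:(1−t) = -1:2

ZA:AK = -1/2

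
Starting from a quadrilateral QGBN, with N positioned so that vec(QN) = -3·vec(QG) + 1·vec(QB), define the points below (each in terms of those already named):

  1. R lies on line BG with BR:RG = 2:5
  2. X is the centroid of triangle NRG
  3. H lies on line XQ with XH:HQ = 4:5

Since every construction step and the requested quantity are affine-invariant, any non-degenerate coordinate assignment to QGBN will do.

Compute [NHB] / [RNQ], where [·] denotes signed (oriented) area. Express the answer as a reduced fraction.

[NHB]:[RNQ] = 43/51

Set Q = (0, 0), G = (1, 0), B = (0, 1), N = (-3, 1); any affine frame gives the same invariant.
1. R lies on line BG with BR:RG = 2:5 ⇒ R = (2/7, 5/7)
2. X is the centroid of triangle NRG ⇒ X = (-4/7, 4/7)
3. H lies on line XQ with XH:HQ = 4:5 ⇒ H = (-20/63, 20/63)
2·[NHB] = 43/21, 2·[RNQ] = 17/7
[NHB]:[RNQ] = 43/21:17/7 = 43/51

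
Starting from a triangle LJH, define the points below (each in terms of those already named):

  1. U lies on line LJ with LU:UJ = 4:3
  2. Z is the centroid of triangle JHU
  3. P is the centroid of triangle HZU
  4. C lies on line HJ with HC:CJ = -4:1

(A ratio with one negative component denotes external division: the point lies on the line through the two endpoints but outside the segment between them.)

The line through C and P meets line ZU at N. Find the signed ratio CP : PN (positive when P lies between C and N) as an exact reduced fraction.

Assign L = (0, 0), J = (1, 0), H = (0, 1) — the answer is frame-independent, so this choice is without loss of generality.
1. U lies on line LJ with LU:UJ = 4:3 ⇒ U = (4/7, 0)
2. Z is the centroid of triangle JHU ⇒ Z = (11/21, 1/3)
3. P is the centroid of triangle HZU ⇒ P = (23/63, 4/9)
4. C lies on line HJ with HC:CJ = -4:1 ⇒ C = (4/3, -1/3)
line CP meets ZU at N = (199/378, 17/54)
P = C + t·(N−C) with t = 6/5, so CP:PN = 6/5:-1/5

CP:PN = -6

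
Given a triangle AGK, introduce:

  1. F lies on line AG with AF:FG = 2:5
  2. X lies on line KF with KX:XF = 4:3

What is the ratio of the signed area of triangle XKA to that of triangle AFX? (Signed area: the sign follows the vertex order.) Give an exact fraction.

[XKA]:[AFX] = 4/3

Set A = (0, 0), G = (1, 0), K = (0, 1); any affine frame gives the same invariant.
1. F lies on line AG with AF:FG = 2:5 ⇒ F = (2/7, 0)
2. X lies on line KF with KX:XF = 4:3 ⇒ X = (8/49, 3/7)
2·[XKA] = 8/49, 2·[AFX] = 6/49
[XKA]:[AFX] = 8/49:6/49 = 4/3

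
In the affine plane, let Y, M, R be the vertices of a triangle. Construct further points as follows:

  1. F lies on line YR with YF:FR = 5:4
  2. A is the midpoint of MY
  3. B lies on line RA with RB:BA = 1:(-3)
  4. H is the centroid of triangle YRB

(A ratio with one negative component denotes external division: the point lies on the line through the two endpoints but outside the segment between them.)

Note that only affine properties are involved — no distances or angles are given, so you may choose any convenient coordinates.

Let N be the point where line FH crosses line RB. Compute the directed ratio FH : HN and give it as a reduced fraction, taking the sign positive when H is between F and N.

FH:HN = 1/3

Work in coordinates with Y = (0, 0), M = (1, 0), R = (0, 1).
1. F lies on line YR with YF:FR = 5:4 ⇒ F = (0, 5/9)
2. A is the midpoint of MY ⇒ A = (1/2, 0)
3. B lies on line RA with RB:BA = 1:(-3) ⇒ B = (-1/4, 3/2)
4. H is the centroid of triangle YRB ⇒ H = (-1/12, 5/6)
line FH meets RB at N = (-1/3, 5/3)
H = F + t·(N−F) with t = 1/4, so FH:HN = 1/4:3/4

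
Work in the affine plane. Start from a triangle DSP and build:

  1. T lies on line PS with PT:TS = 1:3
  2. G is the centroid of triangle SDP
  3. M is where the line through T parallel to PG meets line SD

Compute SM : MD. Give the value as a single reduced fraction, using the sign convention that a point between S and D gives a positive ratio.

Assign D = (0, 0), S = (1, 0), P = (0, 1) — the answer is frame-independent, so this choice is without loss of generality.
1. T lies on line PS with PT:TS = 1:3 ⇒ T = (1/4, 3/4)
2. G is the centroid of triangle SDP ⇒ G = (1/3, 1/3)
3. M is where the line through T parallel to PG meets line SD ⇒ M = (5/8, 0)
M = S + t·(D−S) with t = 3/8, so SM:MD = t:(1−t) = 3/8:5/8

SM:MD = 3/5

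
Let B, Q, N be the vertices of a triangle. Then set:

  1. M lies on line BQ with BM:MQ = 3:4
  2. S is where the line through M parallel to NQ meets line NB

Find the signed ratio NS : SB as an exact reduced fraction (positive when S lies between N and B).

Work in coordinates with B = (0, 0), Q = (1, 0), N = (0, 1).
1. M lies on line BQ with BM:MQ = 3:4 ⇒ M = (3/7, 0)
2. S is where the line through M parallel to NQ meets line NB ⇒ S = (0, 3/7)
S = N + t·(B−N) with t = 4/7, so NS:SB = t:(1−t) = 4/7:3/7

NS:SB = 4/3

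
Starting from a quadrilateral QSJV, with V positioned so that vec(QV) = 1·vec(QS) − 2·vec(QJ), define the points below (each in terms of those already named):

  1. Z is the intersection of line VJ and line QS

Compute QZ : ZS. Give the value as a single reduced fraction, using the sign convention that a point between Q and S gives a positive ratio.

Set Q = (0, 0), S = (1, 0), J = (0, 1), V = (1, -2); any affine frame gives the same invariant.
1. Z is the intersection of line VJ and line QS ⇒ Z = (1/3, 0)
Z = Q + t·(S−Q) with t = 1/3, so QZ:ZS = t:(1−t) = 1/3:2/3

QZ:ZS = 1/2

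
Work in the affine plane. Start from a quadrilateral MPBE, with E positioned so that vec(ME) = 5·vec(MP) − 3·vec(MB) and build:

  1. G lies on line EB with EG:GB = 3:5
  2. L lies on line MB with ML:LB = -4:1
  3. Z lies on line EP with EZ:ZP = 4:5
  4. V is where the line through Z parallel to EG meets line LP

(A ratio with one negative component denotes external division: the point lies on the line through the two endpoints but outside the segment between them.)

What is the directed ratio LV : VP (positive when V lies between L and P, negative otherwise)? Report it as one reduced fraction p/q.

LV:VP = 19/5

Set M = (0, 0), P = (1, 0), B = (0, 1), E = (5, -3); any affine frame gives the same invariant.
1. G lies on line EB with EG:GB = 3:5 ⇒ G = (25/8, -3/2)
2. L lies on line MB with ML:LB = -4:1 ⇒ L = (0, 4/3)
3. Z lies on line EP with EZ:ZP = 4:5 ⇒ Z = (29/9, -5/3)
4. V is where the line through Z parallel to EG meets line LP ⇒ V = (19/24, 5/18)
V = L + t·(P−L) with t = 19/24, so LV:VP = t:(1−t) = 19/24:5/24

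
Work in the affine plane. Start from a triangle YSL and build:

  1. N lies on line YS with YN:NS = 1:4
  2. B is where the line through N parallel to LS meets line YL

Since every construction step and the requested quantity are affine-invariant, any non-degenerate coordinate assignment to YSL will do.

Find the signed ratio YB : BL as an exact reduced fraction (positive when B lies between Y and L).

Work in coordinates with Y = (0, 0), S = (1, 0), L = (0, 1).
1. N lies on line YS with YN:NS = 1:4 ⇒ N = (1/5, 0)
2. B is where the line through N parallel to LS meets line YL ⇒ B = (0, 1/5)
B = Y + t·(L−Y) with t = 1/5, so YB:BL = t:(1−t) = 1/5:4/5

YB:BL = 1/4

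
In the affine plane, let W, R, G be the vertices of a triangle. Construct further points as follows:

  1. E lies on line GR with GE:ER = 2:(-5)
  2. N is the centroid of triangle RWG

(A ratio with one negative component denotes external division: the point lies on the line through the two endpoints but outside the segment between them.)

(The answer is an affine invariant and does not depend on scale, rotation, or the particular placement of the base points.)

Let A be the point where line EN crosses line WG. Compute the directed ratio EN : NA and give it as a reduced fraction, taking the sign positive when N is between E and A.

Set W = (0, 0), R = (1, 0), G = (0, 1); any affine frame gives the same invariant.
1. E lies on line GR with GE:ER = 2:(-5) ⇒ E = (-2/3, 5/3)
2. N is the centroid of triangle RWG ⇒ N = (1/3, 1/3)
line EN meets WG at A = (0, 7/9)
N = E + t·(A−E) with t = 3/2, so EN:NA = 3/2:-1/2

EN:NA = -3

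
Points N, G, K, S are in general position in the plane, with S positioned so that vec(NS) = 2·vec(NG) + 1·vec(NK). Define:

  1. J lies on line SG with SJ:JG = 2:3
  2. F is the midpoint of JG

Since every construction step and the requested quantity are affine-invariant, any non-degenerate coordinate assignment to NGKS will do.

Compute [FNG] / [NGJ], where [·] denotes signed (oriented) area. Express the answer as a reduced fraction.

Choose coordinates N = (0, 0), G = (1, 0), K = (0, 1), S = (2, 1).
1. J lies on line SG with SJ:JG = 2:3 ⇒ J = (8/5, 3/5)
2. F is the midpoint of JG ⇒ F = (13/10, 3/10)
2·[FNG] = 3/10, 2·[NGJ] = 3/5
[FNG]:[NGJ] = 3/10:3/5 = 1/2

[FNG]:[NGJ] = 1/2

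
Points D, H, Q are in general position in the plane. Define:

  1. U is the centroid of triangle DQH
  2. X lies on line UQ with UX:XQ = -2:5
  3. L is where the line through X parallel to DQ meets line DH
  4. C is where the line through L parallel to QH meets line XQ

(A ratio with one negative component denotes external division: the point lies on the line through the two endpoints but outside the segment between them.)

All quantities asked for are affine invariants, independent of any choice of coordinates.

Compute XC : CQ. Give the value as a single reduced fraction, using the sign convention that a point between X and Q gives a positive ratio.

XC:CQ = 1/4

Work in coordinates with D = (0, 0), H = (1, 0), Q = (0, 1).
1. U is the centroid of triangle DQH ⇒ U = (1/3, 1/3)
2. X lies on line UQ with UX:XQ = -2:5 ⇒ X = (5/9, -1/9)
3. L is where the line through X parallel to DQ meets line DH ⇒ L = (5/9, 0)
4. C is where the line through L parallel to QH meets line XQ ⇒ C = (4/9, 1/9)
C = X + t·(Q−X) with t = 1/5, so XC:CQ = t:(1−t) = 1/5:4/5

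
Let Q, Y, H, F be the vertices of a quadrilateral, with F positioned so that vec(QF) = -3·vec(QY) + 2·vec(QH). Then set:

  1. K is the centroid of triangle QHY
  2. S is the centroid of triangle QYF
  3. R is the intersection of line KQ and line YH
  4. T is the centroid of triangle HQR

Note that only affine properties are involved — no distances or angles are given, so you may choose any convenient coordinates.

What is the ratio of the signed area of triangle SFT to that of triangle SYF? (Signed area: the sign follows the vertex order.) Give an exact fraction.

[SFT]:[SYF] = -13/12

Choose coordinates Q = (0, 0), Y = (1, 0), H = (0, 1), F = (-3, 2).
1. K is the centroid of triangle QHY ⇒ K = (1/3, 1/3)
2. S is the centroid of triangle QYF ⇒ S = (-2/3, 2/3)
3. R is the intersection of line KQ and line YH ⇒ R = (1/2, 1/2)
4. T is the centroid of triangle HQR ⇒ T = (1/6, 1/2)
2·[SFT] = -13/18, 2·[SYF] = 2/3
[SFT]:[SYF] = -13/18:2/3 = -13/12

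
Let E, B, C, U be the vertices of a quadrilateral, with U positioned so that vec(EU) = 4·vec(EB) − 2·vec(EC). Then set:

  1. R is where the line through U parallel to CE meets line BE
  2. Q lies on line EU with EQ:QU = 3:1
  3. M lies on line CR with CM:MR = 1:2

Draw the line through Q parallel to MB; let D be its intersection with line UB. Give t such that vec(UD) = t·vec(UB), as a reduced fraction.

Choose coordinates E = (0, 0), B = (1, 0), C = (0, 1), U = (4, -2).
1. R is where the line through U parallel to CE meets line BE ⇒ R = (4, 0)
2. Q lies on line EU with EQ:QU = 3:1 ⇒ Q = (3, -3/2)
3. M lies on line CR with CM:MR = 1:2 ⇒ M = (4/3, 2/3)
through Q parallel to MB: direction (-1/3, -2/3); meets UB at D = (49/16, -11/8)
D = U + t·(B−U) with t = 5/16

t = 5/16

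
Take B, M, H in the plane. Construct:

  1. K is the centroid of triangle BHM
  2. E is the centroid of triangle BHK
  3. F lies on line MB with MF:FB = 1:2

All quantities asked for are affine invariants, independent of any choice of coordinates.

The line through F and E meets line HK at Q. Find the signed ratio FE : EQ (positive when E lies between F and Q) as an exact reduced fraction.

FE:EQ = -2

Assign B = (0, 0), M = (1, 0), H = (0, 1) — the answer is frame-independent, so this choice is without loss of generality.
1. K is the centroid of triangle BHM ⇒ K = (1/3, 1/3)
2. E is the centroid of triangle BHK ⇒ E = (1/9, 4/9)
3. F lies on line MB with MF:FB = 1:2 ⇒ F = (2/3, 0)
line FE meets HK at Q = (7/18, 2/9)
E = F + t·(Q−F) with t = 2, so FE:EQ = 2:-1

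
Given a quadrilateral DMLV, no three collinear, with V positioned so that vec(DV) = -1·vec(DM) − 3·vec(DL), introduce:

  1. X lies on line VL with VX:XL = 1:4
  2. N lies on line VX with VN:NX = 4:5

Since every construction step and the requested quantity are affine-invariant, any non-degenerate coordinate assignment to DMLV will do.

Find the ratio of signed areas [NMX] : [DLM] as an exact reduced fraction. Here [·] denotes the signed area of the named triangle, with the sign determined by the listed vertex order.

Choose coordinates D = (0, 0), M = (1, 0), L = (0, 1), V = (-1, -3).
1. X lies on line VL with VX:XL = 1:4 ⇒ X = (-4/5, -11/5)
2. N lies on line VX with VN:NX = 4:5 ⇒ N = (-41/45, -119/45)
2·[NMX] = 5/9, 2·[DLM] = -1
[NMX]:[DLM] = 5/9:-1 = -5/9

[NMX]:[DLM] = -5/9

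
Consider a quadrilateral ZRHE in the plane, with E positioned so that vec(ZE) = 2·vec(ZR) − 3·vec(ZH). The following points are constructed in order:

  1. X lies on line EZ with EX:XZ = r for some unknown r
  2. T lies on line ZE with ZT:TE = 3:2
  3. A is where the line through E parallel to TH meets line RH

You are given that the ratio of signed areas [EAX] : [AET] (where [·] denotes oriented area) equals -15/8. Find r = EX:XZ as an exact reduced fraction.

Choose coordinates Z = (0, 0), R = (1, 0), H = (0, 1), E = (2, -3).
1. With EX:XZ = r, write λ = r/(r+1) so X = E + λ·(Z−E); X is affine-linear in λ
2. T lies on line ZE with ZT:TE = 3:2 ⇒ T = (6/5, -9/5)
3. A is where the line through E parallel to TH meets line RH ⇒ A = (1/2, 1/2)
Every point depending on X is an affine combination of X and λ-independent points, so each such coordinate is linear in λ; the λ² term in each signed area is a multiple of (Z−E)×(Z−E) = 0, so 2·[EAX] and 2·[AET] are each linear in λ. Evaluating at λ=0 and λ=1:
  2·[EAX] = 5/2·λ,   2·[AET] = -1
So [EAX]:[AET] = (5/2·λ) / (-1). Setting this equal to -15/8:
  5/2·λ = -15/8·(-1)  ⇒  λ = 3/4
Then r = λ/(1−λ) = (3/4)/(1/4) = 3. Check: with r = 3, X = (1/2, -3/4) and [EAX]:[AET] = -15/8 as required.

r = 3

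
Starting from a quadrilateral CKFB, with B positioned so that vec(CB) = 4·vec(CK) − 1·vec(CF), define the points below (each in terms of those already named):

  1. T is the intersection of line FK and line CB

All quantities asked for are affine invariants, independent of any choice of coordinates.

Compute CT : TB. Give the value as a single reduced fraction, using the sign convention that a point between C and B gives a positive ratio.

Set C = (0, 0), K = (1, 0), F = (0, 1), B = (4, -1); any affine frame gives the same invariant.
1. T is the intersection of line FK and line CB ⇒ T = (4/3, -1/3)
T = C + t·(B−C) with t = 1/3, so CT:TB = t:(1−t) = 1/3:2/3

CT:TB = 1/2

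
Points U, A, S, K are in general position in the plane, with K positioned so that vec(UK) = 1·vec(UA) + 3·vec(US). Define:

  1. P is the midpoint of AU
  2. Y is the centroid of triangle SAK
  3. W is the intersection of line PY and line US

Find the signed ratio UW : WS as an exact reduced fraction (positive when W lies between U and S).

UW:WS = -4/5

Set U = (0, 0), A = (1, 0), S = (0, 1), K = (1, 3); any affine frame gives the same invariant.
1. P is the midpoint of AU ⇒ P = (1/2, 0)
2. Y is the centroid of triangle SAK ⇒ Y = (2/3, 4/3)
3. W is the intersection of line PY and line US ⇒ W = (0, -4)
W = U + t·(S−U) with t = -4, so UW:WS = t:(1−t) = -4:5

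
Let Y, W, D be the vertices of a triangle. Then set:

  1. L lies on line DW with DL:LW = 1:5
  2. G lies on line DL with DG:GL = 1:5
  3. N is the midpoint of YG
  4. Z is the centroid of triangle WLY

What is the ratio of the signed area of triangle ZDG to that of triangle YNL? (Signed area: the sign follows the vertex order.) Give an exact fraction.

Work in coordinates with Y = (0, 0), W = (1, 0), D = (0, 1).
1. L lies on line DW with DL:LW = 1:5 ⇒ L = (1/6, 5/6)
2. G lies on line DL with DG:GL = 1:5 ⇒ G = (1/36, 35/36)
3. N is the midpoint of YG ⇒ N = (1/72, 35/72)
4. Z is the centroid of triangle WLY ⇒ Z = (7/18, 5/18)
2·[ZDG] = -1/108, 2·[YNL] = -5/72
[ZDG]:[YNL] = -1/108:-5/72 = 2/15

[ZDG]:[YNL] = 2/15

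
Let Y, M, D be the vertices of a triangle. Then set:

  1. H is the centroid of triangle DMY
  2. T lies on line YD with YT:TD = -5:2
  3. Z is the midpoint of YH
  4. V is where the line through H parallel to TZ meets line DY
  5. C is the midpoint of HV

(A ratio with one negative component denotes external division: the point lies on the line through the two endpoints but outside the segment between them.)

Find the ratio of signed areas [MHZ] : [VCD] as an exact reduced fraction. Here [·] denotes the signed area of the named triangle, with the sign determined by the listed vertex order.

Choose coordinates Y = (0, 0), M = (1, 0), D = (0, 1).
1. H is the centroid of triangle DMY ⇒ H = (1/3, 1/3)
2. T lies on line YD with YT:TD = -5:2 ⇒ T = (0, 5/3)
3. Z is the midpoint of YH ⇒ Z = (1/6, 1/6)
4. V is where the line through H parallel to TZ meets line DY ⇒ V = (0, 10/3)
5. C is the midpoint of HV ⇒ C = (1/6, 11/6)
2·[MHZ] = 1/6, 2·[VCD] = -7/18
[MHZ]:[VCD] = 1/6:-7/18 = -3/7

[MHZ]:[VCD] = -3/7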